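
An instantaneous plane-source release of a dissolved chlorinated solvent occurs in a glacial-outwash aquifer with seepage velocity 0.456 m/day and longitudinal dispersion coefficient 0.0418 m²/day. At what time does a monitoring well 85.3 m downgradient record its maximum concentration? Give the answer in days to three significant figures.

187 days

For the 1D instantaneous-source solution, setting ∂C/∂t = 0 at fixed x gives v²t² + 2Dt − x² = 0, so t = (√(D² + v²x²) − D)/v².
√(D² + v²x²) = √(0.0418² + 0.456² × 85.3²) = 38.90; v² = 0.207936.
t = (38.90 − 0.0418)/0.207936 = 187 days (vs. the pure-advection estimate x/v = 187 d).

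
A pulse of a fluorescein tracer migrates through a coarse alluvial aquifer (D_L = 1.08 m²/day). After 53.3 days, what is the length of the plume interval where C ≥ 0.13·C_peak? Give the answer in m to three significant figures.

43.3 m

The plume is Gaussian with σ = √(2Dt) = √(2 × 1.08 × 53.3) = 10.73 m.
C/C_peak = exp(−Δx²/(2σ²)) = 0.13 ⇒ Δx = σ·√(−2 ln 0.13) = 10.73 × 2.020 = 21.67 m.
Width = 2Δx = 43.3 m.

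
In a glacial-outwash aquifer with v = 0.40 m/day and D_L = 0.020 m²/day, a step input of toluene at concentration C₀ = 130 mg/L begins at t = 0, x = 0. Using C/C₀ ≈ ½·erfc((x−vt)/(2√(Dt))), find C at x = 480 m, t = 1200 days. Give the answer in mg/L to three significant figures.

For a continuous step input, C/C₀ ≈ ½·erfc((x−vt)/(2√(Dt))).
vt = 0.40 × 1200 = 480 m and 2√(Dt) = 2√(0.020 × 1200) = 9.798 m.
Argument (x−vt)/(2√(Dt)) = (480 − 480)/9.798 = 0; ½·erfc(0) = 0.5000.
C = 130 × 0.5000 = 65.0 mg/L.

65.0 mg/L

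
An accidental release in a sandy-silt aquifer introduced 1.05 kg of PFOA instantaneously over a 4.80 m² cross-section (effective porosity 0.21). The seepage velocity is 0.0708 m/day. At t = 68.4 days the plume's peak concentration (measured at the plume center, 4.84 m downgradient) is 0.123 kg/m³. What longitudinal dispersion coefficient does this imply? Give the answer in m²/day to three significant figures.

At the plume center C_max = M/(n_e·A·√(4πDt)), so D = M²/(4πt·(n_e·A·C_max)²).
n_e·A·C_max = 0.21 × 4.80 × 0.123 = 0.1240 kg/m.
D = 1.05²/(4π × 68.4 × 0.1240²) = 0.0834 m²/day.

0.0834 m²/day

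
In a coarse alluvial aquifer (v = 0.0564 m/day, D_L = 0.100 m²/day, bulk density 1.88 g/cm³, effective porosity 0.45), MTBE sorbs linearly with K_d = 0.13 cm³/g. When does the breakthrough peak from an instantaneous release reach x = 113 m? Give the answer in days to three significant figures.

3040 days

Retardation factor R = 1 + ρ_b·K_d/n = 1 + 1.88 × 0.13/0.45 = 1.543.
Sorption retards both mechanisms: v_R = v/R = 0.03655 m/day, D_R = D/R = 0.06481 m²/day.
Peak time from v_R²t² + 2D_R t − x² = 0: t = (√(D_R² + v_R²x²) − D_R)/v_R².
√(D_R² + v_R²x²) = √(0.06481² + 0.03655² × 113²) = 4.131; v_R² = 0.001336.
t = (4.131 − 0.06481)/0.001336 = 3040 days.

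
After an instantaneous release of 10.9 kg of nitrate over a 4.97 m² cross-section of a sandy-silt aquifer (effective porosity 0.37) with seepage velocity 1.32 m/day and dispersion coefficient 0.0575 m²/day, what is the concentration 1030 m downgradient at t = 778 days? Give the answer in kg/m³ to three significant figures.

0.237 kg/m³

For an instantaneous plane source, C(x,t) = M/(n_e·A·√(4πDt)) · exp(−(x−vt)²/(4Dt)), with n_e·A the pore (flow) area.
Plume center vt = 1.32 × 778 = 1026.96 m, so the well at 1030 m is 3.04 m downgradient of the peak.
√(4πDt) = 23.71 m, giving peak height M/(n_e·A·√(4πDt)) = 10.9/(0.37 × 4.97 × 23.71) = 0.2500 kg/m³.
(x−vt)²/(4Dt) = (3.04)²/(4 × 0.0575 × 778) = 0.05165; exp(−0.05165) = 0.9497.
C = 0.2500 × 0.9497 = 0.237 kg/m³.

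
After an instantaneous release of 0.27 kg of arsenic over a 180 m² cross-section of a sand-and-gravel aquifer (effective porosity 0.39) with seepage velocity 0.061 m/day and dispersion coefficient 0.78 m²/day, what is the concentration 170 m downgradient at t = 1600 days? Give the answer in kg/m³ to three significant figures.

For an instantaneous plane source, C(x,t) = M/(n_e·A·√(4πDt)) · exp(−(x−vt)²/(4Dt)), with n_e·A the pore (flow) area.
Plume center vt = 0.061 × 1600 = 97.6 m, so the well at 170 m is 72.4 m downgradient of the peak.
√(4πDt) = 125.2 m, giving peak height M/(n_e·A·√(4πDt)) = 0.27/(0.39 × 180 × 125.2) = 3.072e-05 kg/m³.
(x−vt)²/(4Dt) = (72.4)²/(4 × 0.78 × 1600) = 1.050; exp(−1.050) = 0.3499.
C = 3.072e-05 × 0.3499 = 1.07e-05 kg/m³.

1.07e-05 kg/m³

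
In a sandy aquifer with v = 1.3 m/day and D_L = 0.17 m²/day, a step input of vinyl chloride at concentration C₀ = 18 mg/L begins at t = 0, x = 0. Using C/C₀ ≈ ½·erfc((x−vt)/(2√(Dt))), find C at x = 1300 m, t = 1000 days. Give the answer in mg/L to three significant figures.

9.00 mg/L

For a continuous step input, C/C₀ ≈ ½·erfc((x−vt)/(2√(Dt))).
vt = 1.3 × 1000 = 1300 m and 2√(Dt) = 2√(0.17 × 1000) = 26.08 m.
Argument (x−vt)/(2√(Dt)) = (1300 − 1300)/26.08 = 0; ½·erfc(0) = 0.5000.
C = 18 × 0.5000 = 9.00 mg/L.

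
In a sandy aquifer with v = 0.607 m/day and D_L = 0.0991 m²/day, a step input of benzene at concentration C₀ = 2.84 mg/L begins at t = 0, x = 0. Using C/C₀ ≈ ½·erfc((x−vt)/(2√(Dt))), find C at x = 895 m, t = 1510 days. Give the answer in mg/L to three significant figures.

2.54 mg/L

For a continuous step input, C/C₀ ≈ ½·erfc((x−vt)/(2√(Dt))).
vt = 0.607 × 1510 = 916.57 m and 2√(Dt) = 2√(0.0991 × 1510) = 24.47 m.
Argument (x−vt)/(2√(Dt)) = (895 − 916.57)/24.47 = -0.8815; ½·erfc(-0.8815) = 0.8937.
C = 2.84 × 0.8937 = 2.54 mg/L.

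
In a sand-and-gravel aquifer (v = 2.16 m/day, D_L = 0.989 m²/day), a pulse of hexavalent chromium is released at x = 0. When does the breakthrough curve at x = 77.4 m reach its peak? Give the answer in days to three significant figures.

35.6 days

For the 1D instantaneous-source solution, setting ∂C/∂t = 0 at fixed x gives v²t² + 2Dt − x² = 0, so t = (√(D² + v²x²) − D)/v².
√(D² + v²x²) = √(0.989² + 2.16² × 77.4²) = 167.2; v² = 4.6656.
t = (167.2 − 0.989)/4.6656 = 35.6 days (vs. the pure-advection estimate x/v = 35.8 d).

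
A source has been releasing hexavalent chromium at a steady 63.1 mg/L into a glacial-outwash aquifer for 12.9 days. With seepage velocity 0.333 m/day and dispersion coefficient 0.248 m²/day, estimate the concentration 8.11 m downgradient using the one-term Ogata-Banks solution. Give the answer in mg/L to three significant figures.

4.15 mg/L

For a continuous step input, C/C₀ ≈ ½·erfc((x−vt)/(2√(Dt))).
vt = 0.333 × 12.9 = 4.2957 m and 2√(Dt) = 2√(0.248 × 12.9) = 3.577 m.
Argument (x−vt)/(2√(Dt)) = (8.11 − 4.2957)/3.577 = 1.066; ½·erfc(1.066) = 0.06583.
C = 63.1 × 0.06583 = 4.15 mg/L.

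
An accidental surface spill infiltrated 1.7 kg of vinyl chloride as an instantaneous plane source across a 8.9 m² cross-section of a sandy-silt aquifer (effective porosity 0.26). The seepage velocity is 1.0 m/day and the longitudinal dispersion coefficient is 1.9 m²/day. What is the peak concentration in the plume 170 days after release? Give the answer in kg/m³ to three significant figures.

The peak of an instantaneous 1D plume sits at x = vt; there the Gaussian factor is 1 and C_max = M/(n_e·A·√(4πDt)), where n_e·A is the pore area the mass is dissolved in.
√(4πDt) = √(4π × 1.9 × 170) = 63.71 m, so C_max = 1.7/(0.26 × 8.9 × 63.71) = 0.0115 kg/m³.

0.0115 kg/m³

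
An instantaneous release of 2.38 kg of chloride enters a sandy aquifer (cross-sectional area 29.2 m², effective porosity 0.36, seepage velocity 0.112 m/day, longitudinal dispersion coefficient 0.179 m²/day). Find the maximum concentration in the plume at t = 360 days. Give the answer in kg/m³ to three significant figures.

The peak of an instantaneous 1D plume sits at x = vt; there the Gaussian factor is 1 and C_max = M/(n_e·A·√(4πDt)), where n_e·A is the pore area the mass is dissolved in.
√(4πDt) = √(4π × 0.179 × 360) = 28.46 m, so C_max = 2.38/(0.36 × 29.2 × 28.46) = 0.00796 kg/m³.

0.00796 kg/m³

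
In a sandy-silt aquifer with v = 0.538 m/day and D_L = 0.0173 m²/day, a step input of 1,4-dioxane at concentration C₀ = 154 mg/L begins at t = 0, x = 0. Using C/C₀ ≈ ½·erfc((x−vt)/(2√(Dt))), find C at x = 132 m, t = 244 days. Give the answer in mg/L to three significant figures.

61.8 mg/L

For a continuous step input, C/C₀ ≈ ½·erfc((x−vt)/(2√(Dt))).
vt = 0.538 × 244 = 131.272 m and 2√(Dt) = 2√(0.0173 × 244) = 4.109 m.
Argument (x−vt)/(2√(Dt)) = (132 − 131.272)/4.109 = 0.1772; ½·erfc(0.1772) = 0.4011.
C = 154 × 0.4011 = 61.8 mg/L.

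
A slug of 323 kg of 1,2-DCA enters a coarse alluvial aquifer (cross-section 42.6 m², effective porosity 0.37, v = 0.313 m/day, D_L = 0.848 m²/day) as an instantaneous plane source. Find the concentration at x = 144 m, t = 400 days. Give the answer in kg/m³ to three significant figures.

For an instantaneous plane source, C(x,t) = M/(n_e·A·√(4πDt)) · exp(−(x−vt)²/(4Dt)), with n_e·A the pore (flow) area.
Plume center vt = 0.313 × 400 = 125.2 m, so the well at 144 m is 18.8 m downgradient of the peak.
√(4πDt) = 65.29 m, giving peak height M/(n_e·A·√(4πDt)) = 323/(0.37 × 42.6 × 65.29) = 0.3139 kg/m³.
(x−vt)²/(4Dt) = (18.8)²/(4 × 0.848 × 400) = 0.2605; exp(−0.2605) = 0.7707.
C = 0.3139 × 0.7707 = 0.242 kg/m³.

0.242 kg/m³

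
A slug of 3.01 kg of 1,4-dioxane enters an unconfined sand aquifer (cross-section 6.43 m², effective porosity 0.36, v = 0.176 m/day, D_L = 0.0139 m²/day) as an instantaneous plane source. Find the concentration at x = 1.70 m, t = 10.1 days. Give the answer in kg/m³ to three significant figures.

For an instantaneous plane source, C(x,t) = M/(n_e·A·√(4πDt)) · exp(−(x−vt)²/(4Dt)), with n_e·A the pore (flow) area.
Plume center vt = 0.176 × 10.1 = 1.7776 m, so the well at 1.70 m is 0.0776 m upgradient of the peak.
√(4πDt) = 1.328 m, giving peak height M/(n_e·A·√(4πDt)) = 3.01/(0.36 × 6.43 × 1.328) = 0.9792 kg/m³.
(x−vt)²/(4Dt) = (-0.0776)²/(4 × 0.0139 × 10.1) = 0.01072; exp(−0.01072) = 0.9893.
C = 0.9792 × 0.9893 = 0.969 kg/m³.

0.969 kg/m³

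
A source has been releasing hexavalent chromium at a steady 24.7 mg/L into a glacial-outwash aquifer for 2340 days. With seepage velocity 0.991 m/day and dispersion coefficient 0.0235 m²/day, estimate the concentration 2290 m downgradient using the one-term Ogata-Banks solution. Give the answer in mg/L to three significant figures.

24.6 mg/L

For a continuous step input, C/C₀ ≈ ½·erfc((x−vt)/(2√(Dt))).
vt = 0.991 × 2340 = 2318.94 m and 2√(Dt) = 2√(0.0235 × 2340) = 14.83 m.
Argument (x−vt)/(2√(Dt)) = (2290 − 2318.94)/14.83 = -1.951; ½·erfc(-1.951) = 0.9971.
C = 24.7 × 0.9971 = 24.6 mg/L.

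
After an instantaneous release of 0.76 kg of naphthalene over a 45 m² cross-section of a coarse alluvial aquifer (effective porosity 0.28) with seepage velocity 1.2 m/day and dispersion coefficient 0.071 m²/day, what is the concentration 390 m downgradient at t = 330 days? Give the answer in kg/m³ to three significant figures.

For an instantaneous plane source, C(x,t) = M/(n_e·A·√(4πDt)) · exp(−(x−vt)²/(4Dt)), with n_e·A the pore (flow) area.
Plume center vt = 1.2 × 330 = 396 m, so the well at 390 m is 6 m upgradient of the peak.
√(4πDt) = 17.16 m, giving peak height M/(n_e·A·√(4πDt)) = 0.76/(0.28 × 45 × 17.16) = 0.003515 kg/m³.
(x−vt)²/(4Dt) = (-6)²/(4 × 0.071 × 330) = 0.3841; exp(−0.3841) = 0.6811.
C = 0.003515 × 0.6811 = 0.00239 kg/m³.

0.00239 kg/m³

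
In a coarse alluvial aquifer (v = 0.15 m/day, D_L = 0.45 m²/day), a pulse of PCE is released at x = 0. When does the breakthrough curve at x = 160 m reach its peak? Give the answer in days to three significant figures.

1050 days

For the 1D instantaneous-source solution, setting ∂C/∂t = 0 at fixed x gives v²t² + 2Dt − x² = 0, so t = (√(D² + v²x²) − D)/v².
√(D² + v²x²) = √(0.45² + 0.15² × 160²) = 24.00; v² = 0.0225.
t = (24.00 − 0.45)/0.0225 = 1050 days (vs. the pure-advection estimate x/v = 1070 d).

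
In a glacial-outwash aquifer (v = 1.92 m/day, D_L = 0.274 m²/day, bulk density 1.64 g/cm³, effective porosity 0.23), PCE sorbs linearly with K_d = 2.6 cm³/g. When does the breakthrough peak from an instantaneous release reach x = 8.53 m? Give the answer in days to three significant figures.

Retardation factor R = 1 + ρ_b·K_d/n = 1 + 1.64 × 2.6/0.23 = 19.54.
Sorption retards both mechanisms: v_R = v/R = 0.09826 m/day, D_R = D/R = 0.01402 m²/day.
Peak time from v_R²t² + 2D_R t − x² = 0: t = (√(D_R² + v_R²x²) − D_R)/v_R².
√(D_R² + v_R²x²) = √(0.01402² + 0.09826² × 8.53²) = 0.8383; v_R² = 0.009655.
t = (0.8383 − 0.01402)/0.009655 = 85.4 days.

85.4 days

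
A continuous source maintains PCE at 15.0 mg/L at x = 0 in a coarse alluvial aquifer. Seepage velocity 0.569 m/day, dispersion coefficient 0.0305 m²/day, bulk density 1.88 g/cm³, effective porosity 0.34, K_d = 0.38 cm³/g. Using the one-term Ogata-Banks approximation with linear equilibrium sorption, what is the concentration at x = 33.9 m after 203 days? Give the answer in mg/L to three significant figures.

14.3 mg/L

Retardation factor R = 1 + ρ_b·K_d/n = 1 + 1.88 × 0.38/0.34 = 3.101.
Sorption retards both mechanisms: v_R = v/R = 0.1835 m/day, D_R = D/R = 0.009836 m²/day.
v_R·t = 0.1835 × 203 = 37.2505 m; 2√(D_R t) = 2.826 m; argument = (33.9 − 37.2505)/2.826 = -1.186.
C = C₀ × ½·erfc(-1.186) = 15.0 × 0.9533 = 14.3 mg/L.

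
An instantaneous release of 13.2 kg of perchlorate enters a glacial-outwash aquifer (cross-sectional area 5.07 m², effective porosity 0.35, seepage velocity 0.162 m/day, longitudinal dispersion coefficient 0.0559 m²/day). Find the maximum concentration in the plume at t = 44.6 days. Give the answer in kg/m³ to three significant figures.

1.33 kg/m³

The peak of an instantaneous 1D plume sits at x = vt; there the Gaussian factor is 1 and C_max = M/(n_e·A·√(4πDt)), where n_e·A is the pore area the mass is dissolved in.
√(4πDt) = √(4π × 0.0559 × 44.6) = 5.597 m, so C_max = 13.2/(0.35 × 5.07 × 5.597) = 1.33 kg/m³.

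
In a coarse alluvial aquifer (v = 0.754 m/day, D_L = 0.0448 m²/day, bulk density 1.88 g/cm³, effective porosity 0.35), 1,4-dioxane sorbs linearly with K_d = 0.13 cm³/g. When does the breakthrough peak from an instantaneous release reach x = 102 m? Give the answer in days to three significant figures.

Retardation factor R = 1 + ρ_b·K_d/n = 1 + 1.88 × 0.13/0.35 = 1.698.
Sorption retards both mechanisms: v_R = v/R = 0.4441 m/day, D_R = D/R = 0.02638 m²/day.
Peak time from v_R²t² + 2D_R t − x² = 0: t = (√(D_R² + v_R²x²) − D_R)/v_R².
√(D_R² + v_R²x²) = √(0.02638² + 0.4441² × 102²) = 45.30; v_R² = 0.1972.
t = (45.30 − 0.02638)/0.1972 = 230 days.

230 days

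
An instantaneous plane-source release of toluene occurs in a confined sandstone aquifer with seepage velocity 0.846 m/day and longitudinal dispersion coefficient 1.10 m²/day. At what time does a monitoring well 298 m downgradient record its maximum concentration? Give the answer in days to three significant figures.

351 days

For the 1D instantaneous-source solution, setting ∂C/∂t = 0 at fixed x gives v²t² + 2Dt − x² = 0, so t = (√(D² + v²x²) − D)/v².
√(D² + v²x²) = √(1.10² + 0.846² × 298²) = 252.1; v² = 0.715716.
t = (252.1 − 1.10)/0.715716 = 351 days (vs. the pure-advection estimate x/v = 352 d).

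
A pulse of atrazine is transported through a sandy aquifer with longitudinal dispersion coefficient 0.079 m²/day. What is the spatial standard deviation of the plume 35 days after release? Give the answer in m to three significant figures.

Dispersive spreading gives a Gaussian with σ² = 2Dt; advection only shifts the center.
σ = √(2 × 0.079 × 35) = 2.35 m.

2.35 m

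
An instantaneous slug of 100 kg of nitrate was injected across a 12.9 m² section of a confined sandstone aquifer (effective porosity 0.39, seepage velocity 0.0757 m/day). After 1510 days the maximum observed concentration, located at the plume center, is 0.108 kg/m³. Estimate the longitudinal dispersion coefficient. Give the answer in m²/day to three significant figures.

At the plume center C_max = M/(n_e·A·√(4πDt)), so D = M²/(4πt·(n_e·A·C_max)²).
n_e·A·C_max = 0.39 × 12.9 × 0.108 = 0.5433 kg/m.
D = 100²/(4π × 1510 × 0.5433²) = 1.79 m²/day.

1.79 m²/day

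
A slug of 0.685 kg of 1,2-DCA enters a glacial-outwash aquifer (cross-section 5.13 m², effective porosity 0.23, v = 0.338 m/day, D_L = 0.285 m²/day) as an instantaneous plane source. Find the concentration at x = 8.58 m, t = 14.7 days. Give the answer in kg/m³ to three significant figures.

0.0367 kg/m³

For an instantaneous plane source, C(x,t) = M/(n_e·A·√(4πDt)) · exp(−(x−vt)²/(4Dt)), with n_e·A the pore (flow) area.
Plume center vt = 0.338 × 14.7 = 4.9686 m, so the well at 8.58 m is 3.6114 m downgradient of the peak.
√(4πDt) = 7.256 m, giving peak height M/(n_e·A·√(4πDt)) = 0.685/(0.23 × 5.13 × 7.256) = 0.08001 kg/m³.
(x−vt)²/(4Dt) = (3.6114)²/(4 × 0.285 × 14.7) = 0.7783; exp(−0.7783) = 0.4592.
C = 0.08001 × 0.4592 = 0.0367 kg/m³.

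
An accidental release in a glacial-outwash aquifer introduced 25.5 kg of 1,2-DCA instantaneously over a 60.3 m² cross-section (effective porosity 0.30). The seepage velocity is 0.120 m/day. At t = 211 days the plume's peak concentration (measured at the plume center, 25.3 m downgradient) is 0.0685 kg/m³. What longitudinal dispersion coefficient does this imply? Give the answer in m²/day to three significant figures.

0.160 m²/day

At the plume center C_max = M/(n_e·A·√(4πDt)), so D = M²/(4πt·(n_e·A·C_max)²).
n_e·A·C_max = 0.30 × 60.3 × 0.0685 = 1.239 kg/m.
D = 25.5²/(4π × 211 × 1.239²) = 0.160 m²/day.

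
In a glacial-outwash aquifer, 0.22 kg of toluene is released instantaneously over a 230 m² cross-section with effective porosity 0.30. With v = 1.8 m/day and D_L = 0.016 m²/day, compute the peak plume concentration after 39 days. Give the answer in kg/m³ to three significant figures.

0.00114 kg/m³

The peak of an instantaneous 1D plume sits at x = vt; there the Gaussian factor is 1 and C_max = M/(n_e·A·√(4πDt)), where n_e·A is the pore area the mass is dissolved in.
√(4πDt) = √(4π × 0.016 × 39) = 2.800 m, so C_max = 0.22/(0.30 × 230 × 2.800) = 0.00114 kg/m³.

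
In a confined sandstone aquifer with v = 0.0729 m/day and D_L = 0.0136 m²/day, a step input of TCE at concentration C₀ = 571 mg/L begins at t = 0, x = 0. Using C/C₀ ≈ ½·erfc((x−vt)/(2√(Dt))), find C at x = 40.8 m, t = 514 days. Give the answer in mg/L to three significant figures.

For a continuous step input, C/C₀ ≈ ½·erfc((x−vt)/(2√(Dt))).
vt = 0.0729 × 514 = 37.4706 m and 2√(Dt) = 2√(0.0136 × 514) = 5.288 m.
Argument (x−vt)/(2√(Dt)) = (40.8 − 37.4706)/5.288 = 0.6296; ½·erfc(0.6296) = 0.1866.
C = 571 × 0.1866 = 107 mg/L.

107 mg/L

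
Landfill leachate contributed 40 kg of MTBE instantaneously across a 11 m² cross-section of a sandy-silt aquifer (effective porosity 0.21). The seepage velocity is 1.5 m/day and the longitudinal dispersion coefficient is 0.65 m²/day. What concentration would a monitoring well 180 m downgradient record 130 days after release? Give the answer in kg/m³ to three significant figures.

For an instantaneous plane source, C(x,t) = M/(n_e·A·√(4πDt)) · exp(−(x−vt)²/(4Dt)), with n_e·A the pore (flow) area.
Plume center vt = 1.5 × 130 = 195 m, so the well at 180 m is 15 m upgradient of the peak.
√(4πDt) = 32.59 m, giving peak height M/(n_e·A·√(4πDt)) = 40/(0.21 × 11 × 32.59) = 0.5313 kg/m³.
(x−vt)²/(4Dt) = (-15)²/(4 × 0.65 × 130) = 0.6657; exp(−0.6657) = 0.5139.
C = 0.5313 × 0.5139 = 0.273 kg/m³.

0.273 kg/m³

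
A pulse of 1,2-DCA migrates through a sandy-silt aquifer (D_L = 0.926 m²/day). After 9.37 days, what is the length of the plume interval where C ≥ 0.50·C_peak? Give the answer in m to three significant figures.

The plume is Gaussian with σ = √(2Dt) = √(2 × 0.926 × 9.37) = 4.166 m.
C/C_peak = exp(−Δx²/(2σ²)) = 0.50 ⇒ Δx = σ·√(−2 ln 0.50) = 4.166 × 1.177 = 4.903 m.
Width = 2Δx = 9.81 m.

9.81 m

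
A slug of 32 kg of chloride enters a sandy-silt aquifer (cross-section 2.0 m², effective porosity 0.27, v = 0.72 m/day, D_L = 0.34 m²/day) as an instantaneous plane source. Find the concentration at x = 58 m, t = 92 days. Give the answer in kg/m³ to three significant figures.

For an instantaneous plane source, C(x,t) = M/(n_e·A·√(4πDt)) · exp(−(x−vt)²/(4Dt)), with n_e·A the pore (flow) area.
Plume center vt = 0.72 × 92 = 66.24 m, so the well at 58 m is 8.24 m upgradient of the peak.
√(4πDt) = 19.83 m, giving peak height M/(n_e·A·√(4πDt)) = 32/(0.27 × 2.0 × 19.83) = 2.988 kg/m³.
(x−vt)²/(4Dt) = (-8.24)²/(4 × 0.34 × 92) = 0.5427; exp(−0.5427) = 0.5812.
C = 2.988 × 0.5812 = 1.74 kg/m³.

1.74 kg/m³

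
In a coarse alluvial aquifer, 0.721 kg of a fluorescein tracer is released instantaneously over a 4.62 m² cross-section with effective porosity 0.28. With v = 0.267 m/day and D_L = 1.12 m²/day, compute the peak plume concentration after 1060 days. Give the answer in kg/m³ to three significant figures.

The peak of an instantaneous 1D plume sits at x = vt; there the Gaussian factor is 1 and C_max = M/(n_e·A·√(4πDt)), where n_e·A is the pore area the mass is dissolved in.
√(4πDt) = √(4π × 1.12 × 1060) = 122.1 m, so C_max = 0.721/(0.28 × 4.62 × 122.1) = 0.00456 kg/m³.

0.00456 kg/m³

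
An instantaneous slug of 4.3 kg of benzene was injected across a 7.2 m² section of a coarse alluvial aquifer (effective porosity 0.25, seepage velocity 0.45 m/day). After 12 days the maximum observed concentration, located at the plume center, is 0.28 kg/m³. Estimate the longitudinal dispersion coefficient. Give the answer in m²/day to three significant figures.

At the plume center C_max = M/(n_e·A·√(4πDt)), so D = M²/(4πt·(n_e·A·C_max)²).
n_e·A·C_max = 0.25 × 7.2 × 0.28 = 0.5040 kg/m.
D = 4.3²/(4π × 12 × 0.5040²) = 0.483 m²/day.

0.483 m²/day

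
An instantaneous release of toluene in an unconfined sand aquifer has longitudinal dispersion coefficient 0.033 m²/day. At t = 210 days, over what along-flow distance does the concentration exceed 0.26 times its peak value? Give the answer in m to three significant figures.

The plume is Gaussian with σ = √(2Dt) = √(2 × 0.033 × 210) = 3.723 m.
C/C_peak = exp(−Δx²/(2σ²)) = 0.26 ⇒ Δx = σ·√(−2 ln 0.26) = 3.723 × 1.641 = 6.109 m.
Width = 2Δx = 12.2 m.

12.2 m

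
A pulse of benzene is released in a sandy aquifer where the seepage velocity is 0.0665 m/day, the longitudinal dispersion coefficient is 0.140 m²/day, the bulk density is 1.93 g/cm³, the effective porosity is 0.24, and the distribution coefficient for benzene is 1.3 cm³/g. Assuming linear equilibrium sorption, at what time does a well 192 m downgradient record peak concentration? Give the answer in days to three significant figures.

32700 days

Retardation factor R = 1 + ρ_b·K_d/n = 1 + 1.93 × 1.3/0.24 = 11.45.
Sorption retards both mechanisms: v_R = v/R = 0.005808 m/day, D_R = D/R = 0.01223 m²/day.
Peak time from v_R²t² + 2D_R t − x² = 0: t = (√(D_R² + v_R²x²) − D_R)/v_R².
√(D_R² + v_R²x²) = √(0.01223² + 0.005808² × 192²) = 1.115; v_R² = 3.373e-05.
t = (1.115 − 0.01223)/3.373e-05 = 32700 days.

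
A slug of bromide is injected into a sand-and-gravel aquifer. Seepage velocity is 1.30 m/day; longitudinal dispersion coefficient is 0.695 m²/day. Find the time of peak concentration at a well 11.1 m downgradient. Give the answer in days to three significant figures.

8.14 days

For the 1D instantaneous-source solution, setting ∂C/∂t = 0 at fixed x gives v²t² + 2Dt − x² = 0, so t = (√(D² + v²x²) − D)/v².
√(D² + v²x²) = √(0.695² + 1.30² × 11.1²) = 14.45; v² = 1.69.
t = (14.45 − 0.695)/1.69 = 8.14 days (vs. the pure-advection estimate x/v = 8.54 d).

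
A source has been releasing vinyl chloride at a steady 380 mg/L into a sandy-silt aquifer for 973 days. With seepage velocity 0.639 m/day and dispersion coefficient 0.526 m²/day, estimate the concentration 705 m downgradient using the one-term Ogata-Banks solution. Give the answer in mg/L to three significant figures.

1.76 mg/L

For a continuous step input, C/C₀ ≈ ½·erfc((x−vt)/(2√(Dt))).
vt = 0.639 × 973 = 621.747 m and 2√(Dt) = 2√(0.526 × 973) = 45.25 m.
Argument (x−vt)/(2√(Dt)) = (705 − 621.747)/45.25 = 1.840; ½·erfc(1.840) = 0.004632.
C = 380 × 0.004632 = 1.76 mg/L.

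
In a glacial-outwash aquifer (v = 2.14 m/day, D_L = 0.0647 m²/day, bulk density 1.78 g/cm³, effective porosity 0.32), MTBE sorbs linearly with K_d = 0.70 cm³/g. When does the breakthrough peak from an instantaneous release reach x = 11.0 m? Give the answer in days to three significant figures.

25.1 days

Retardation factor R = 1 + ρ_b·K_d/n = 1 + 1.78 × 0.70/0.32 = 4.894.
Sorption retards both mechanisms: v_R = v/R = 0.4373 m/day, D_R = D/R = 0.01322 m²/day.
Peak time from v_R²t² + 2D_R t − x² = 0: t = (√(D_R² + v_R²x²) − D_R)/v_R².
√(D_R² + v_R²x²) = √(0.01322² + 0.4373² × 11.0²) = 4.810; v_R² = 0.1912.
t = (4.810 − 0.01322)/0.1912 = 25.1 days.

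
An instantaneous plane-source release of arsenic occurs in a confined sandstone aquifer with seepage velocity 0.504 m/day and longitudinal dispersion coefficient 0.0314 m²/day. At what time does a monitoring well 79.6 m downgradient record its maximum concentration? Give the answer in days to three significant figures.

158 days

For the 1D instantaneous-source solution, setting ∂C/∂t = 0 at fixed x gives v²t² + 2Dt − x² = 0, so t = (√(D² + v²x²) − D)/v².
√(D² + v²x²) = √(0.0314² + 0.504² × 79.6²) = 40.12; v² = 0.254016.
t = (40.12 − 0.0314)/0.254016 = 158 days (vs. the pure-advection estimate x/v = 158 d).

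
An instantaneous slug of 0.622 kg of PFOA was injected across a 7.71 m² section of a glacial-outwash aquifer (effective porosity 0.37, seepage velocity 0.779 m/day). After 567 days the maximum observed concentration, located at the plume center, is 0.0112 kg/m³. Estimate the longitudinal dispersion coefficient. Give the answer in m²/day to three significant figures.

0.0532 m²/day

At the plume center C_max = M/(n_e·A·√(4πDt)), so D = M²/(4πt·(n_e·A·C_max)²).
n_e·A·C_max = 0.37 × 7.71 × 0.0112 = 0.03195 kg/m.
D = 0.622²/(4π × 567 × 0.03195²) = 0.0532 m²/day.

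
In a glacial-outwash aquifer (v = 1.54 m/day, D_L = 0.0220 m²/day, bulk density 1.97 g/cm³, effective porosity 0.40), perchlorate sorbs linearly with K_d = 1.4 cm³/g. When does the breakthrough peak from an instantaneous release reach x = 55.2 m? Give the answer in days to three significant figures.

Retardation factor R = 1 + ρ_b·K_d/n = 1 + 1.97 × 1.4/0.40 = 7.895.
Sorption retards both mechanisms: v_R = v/R = 0.1951 m/day, D_R = D/R = 0.002787 m²/day.
Peak time from v_R²t² + 2D_R t − x² = 0: t = (√(D_R² + v_R²x²) − D_R)/v_R².
√(D_R² + v_R²x²) = √(0.002787² + 0.1951² × 55.2²) = 10.77; v_R² = 0.03806.
t = (10.77 − 0.002787)/0.03806 = 283 days.

283 days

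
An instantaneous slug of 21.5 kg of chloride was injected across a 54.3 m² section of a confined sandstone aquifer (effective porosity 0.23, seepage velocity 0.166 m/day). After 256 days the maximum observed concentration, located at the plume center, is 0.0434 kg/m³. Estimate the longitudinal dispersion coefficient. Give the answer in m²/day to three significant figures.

0.489 m²/day

At the plume center C_max = M/(n_e·A·√(4πDt)), so D = M²/(4πt·(n_e·A·C_max)²).
n_e·A·C_max = 0.23 × 54.3 × 0.0434 = 0.5420 kg/m.
D = 21.5²/(4π × 256 × 0.5420²) = 0.489 m²/day.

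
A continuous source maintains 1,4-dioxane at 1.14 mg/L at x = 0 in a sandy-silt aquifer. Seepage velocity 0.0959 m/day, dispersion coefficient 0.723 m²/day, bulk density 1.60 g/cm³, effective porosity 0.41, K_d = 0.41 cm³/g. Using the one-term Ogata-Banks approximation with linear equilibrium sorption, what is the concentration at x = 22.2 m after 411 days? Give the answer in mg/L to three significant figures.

0.366 mg/L

Retardation factor R = 1 + ρ_b·K_d/n = 1 + 1.60 × 0.41/0.41 = 2.600.
Sorption retards both mechanisms: v_R = v/R = 0.03688 m/day, D_R = D/R = 0.2781 m²/day.
v_R·t = 0.03688 × 411 = 15.15768 m; 2√(D_R t) = 21.38 m; argument = (22.2 − 15.15768)/21.38 = 0.3294.
C = C₀ × ½·erfc(0.3294) = 1.14 × 0.3207 = 0.366 mg/L.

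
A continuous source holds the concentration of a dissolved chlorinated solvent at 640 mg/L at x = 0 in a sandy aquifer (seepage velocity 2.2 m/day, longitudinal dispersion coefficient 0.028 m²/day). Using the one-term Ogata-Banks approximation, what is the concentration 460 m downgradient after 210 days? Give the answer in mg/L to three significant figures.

461 mg/L

For a continuous step input, C/C₀ ≈ ½·erfc((x−vt)/(2√(Dt))).
vt = 2.2 × 210 = 462 m and 2√(Dt) = 2√(0.028 × 210) = 4.850 m.
Argument (x−vt)/(2√(Dt)) = (460 − 462)/4.850 = -0.4124; ½·erfc(-0.4124) = 0.7201.
C = 640 × 0.7201 = 461 mg/L.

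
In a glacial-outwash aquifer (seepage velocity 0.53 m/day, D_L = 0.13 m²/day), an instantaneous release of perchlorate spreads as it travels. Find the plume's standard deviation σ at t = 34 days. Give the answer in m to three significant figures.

2.97 m

Dispersive spreading gives a Gaussian with σ² = 2Dt; advection only shifts the center.
σ = √(2 × 0.13 × 34) = 2.97 m.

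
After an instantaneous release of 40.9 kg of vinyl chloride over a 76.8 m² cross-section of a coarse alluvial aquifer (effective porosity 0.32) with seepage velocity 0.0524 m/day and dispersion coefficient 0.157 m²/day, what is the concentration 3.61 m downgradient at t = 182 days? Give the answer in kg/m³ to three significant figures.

For an instantaneous plane source, C(x,t) = M/(n_e·A·√(4πDt)) · exp(−(x−vt)²/(4Dt)), with n_e·A the pore (flow) area.
Plume center vt = 0.0524 × 182 = 9.5368 m, so the well at 3.61 m is 5.9268 m upgradient of the peak.
√(4πDt) = 18.95 m, giving peak height M/(n_e·A·√(4πDt)) = 40.9/(0.32 × 76.8 × 18.95) = 0.08782 kg/m³.
(x−vt)²/(4Dt) = (-5.9268)²/(4 × 0.157 × 182) = 0.3073; exp(−0.3073) = 0.7354.
C = 0.08782 × 0.7354 = 0.0646 kg/m³.

0.0646 kg/m³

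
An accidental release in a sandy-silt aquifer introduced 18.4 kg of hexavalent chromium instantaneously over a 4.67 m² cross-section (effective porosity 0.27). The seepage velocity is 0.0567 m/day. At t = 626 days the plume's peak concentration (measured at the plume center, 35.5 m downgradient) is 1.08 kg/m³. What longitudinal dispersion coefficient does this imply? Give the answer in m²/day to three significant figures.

At the plume center C_max = M/(n_e·A·√(4πDt)), so D = M²/(4πt·(n_e·A·C_max)²).
n_e·A·C_max = 0.27 × 4.67 × 1.08 = 1.362 kg/m.
D = 18.4²/(4π × 626 × 1.362²) = 0.0232 m²/day.

0.0232 m²/day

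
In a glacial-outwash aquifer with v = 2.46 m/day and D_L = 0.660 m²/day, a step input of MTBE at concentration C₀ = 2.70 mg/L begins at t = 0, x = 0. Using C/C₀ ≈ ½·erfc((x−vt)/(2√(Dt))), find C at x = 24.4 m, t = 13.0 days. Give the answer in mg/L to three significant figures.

2.61 mg/L

For a continuous step input, C/C₀ ≈ ½·erfc((x−vt)/(2√(Dt))).
vt = 2.46 × 13.0 = 31.98 m and 2√(Dt) = 2√(0.660 × 13.0) = 5.858 m.
Argument (x−vt)/(2√(Dt)) = (24.4 − 31.98)/5.858 = -1.294; ½·erfc(-1.294) = 0.9664.
C = 2.70 × 0.9664 = 2.61 mg/L.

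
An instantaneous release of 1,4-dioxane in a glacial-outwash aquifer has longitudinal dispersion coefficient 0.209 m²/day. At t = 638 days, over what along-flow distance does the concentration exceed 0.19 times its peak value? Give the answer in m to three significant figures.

The plume is Gaussian with σ = √(2Dt) = √(2 × 0.209 × 638) = 16.33 m.
C/C_peak = exp(−Δx²/(2σ²)) = 0.19 ⇒ Δx = σ·√(−2 ln 0.19) = 16.33 × 1.822 = 29.75 m.
Width = 2Δx = 59.5 m.

59.5 m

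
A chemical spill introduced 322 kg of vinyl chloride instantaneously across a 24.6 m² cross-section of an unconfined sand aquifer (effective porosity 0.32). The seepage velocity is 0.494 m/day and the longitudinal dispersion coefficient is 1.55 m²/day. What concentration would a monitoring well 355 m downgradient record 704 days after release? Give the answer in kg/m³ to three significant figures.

For an instantaneous plane source, C(x,t) = M/(n_e·A·√(4πDt)) · exp(−(x−vt)²/(4Dt)), with n_e·A the pore (flow) area.
Plume center vt = 0.494 × 704 = 347.776 m, so the well at 355 m is 7.224 m downgradient of the peak.
√(4πDt) = 117.1 m, giving peak height M/(n_e·A·√(4πDt)) = 322/(0.32 × 24.6 × 117.1) = 0.3493 kg/m³.
(x−vt)²/(4Dt) = (7.224)²/(4 × 1.55 × 704) = 0.01196; exp(−0.01196) = 0.9881.
C = 0.3493 × 0.9881 = 0.345 kg/m³.

0.345 kg/m³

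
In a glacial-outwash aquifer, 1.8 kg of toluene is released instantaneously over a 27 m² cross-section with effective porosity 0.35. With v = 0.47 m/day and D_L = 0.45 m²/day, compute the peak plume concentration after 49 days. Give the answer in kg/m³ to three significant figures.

0.0114 kg/m³

The peak of an instantaneous 1D plume sits at x = vt; there the Gaussian factor is 1 and C_max = M/(n_e·A·√(4πDt)), where n_e·A is the pore area the mass is dissolved in.
√(4πDt) = √(4π × 0.45 × 49) = 16.65 m, so C_max = 1.8/(0.35 × 27 × 16.65) = 0.0114 kg/m³.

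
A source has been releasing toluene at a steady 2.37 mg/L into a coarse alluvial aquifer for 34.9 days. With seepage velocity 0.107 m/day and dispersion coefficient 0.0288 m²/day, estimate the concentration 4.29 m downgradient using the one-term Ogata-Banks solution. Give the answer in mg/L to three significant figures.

For a continuous step input, C/C₀ ≈ ½·erfc((x−vt)/(2√(Dt))).
vt = 0.107 × 34.9 = 3.7343 m and 2√(Dt) = 2√(0.0288 × 34.9) = 2.005 m.
Argument (x−vt)/(2√(Dt)) = (4.29 − 3.7343)/2.005 = 0.2772; ½·erfc(0.2772) = 0.3475.
C = 2.37 × 0.3475 = 0.824 mg/L.

0.824 mg/L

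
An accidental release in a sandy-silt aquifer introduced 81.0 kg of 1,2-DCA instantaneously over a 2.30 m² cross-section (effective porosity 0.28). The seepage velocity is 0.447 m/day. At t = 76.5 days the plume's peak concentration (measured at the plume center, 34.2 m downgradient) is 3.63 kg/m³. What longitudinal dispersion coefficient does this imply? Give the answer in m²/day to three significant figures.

At the plume center C_max = M/(n_e·A·√(4πDt)), so D = M²/(4πt·(n_e·A·C_max)²).
n_e·A·C_max = 0.28 × 2.30 × 3.63 = 2.338 kg/m.
D = 81.0²/(4π × 76.5 × 2.338²) = 1.25 m²/day.

1.25 m²/day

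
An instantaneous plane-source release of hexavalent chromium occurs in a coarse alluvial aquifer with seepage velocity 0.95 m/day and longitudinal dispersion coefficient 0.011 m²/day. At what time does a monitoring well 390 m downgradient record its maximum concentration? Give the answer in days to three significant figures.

For the 1D instantaneous-source solution, setting ∂C/∂t = 0 at fixed x gives v²t² + 2Dt − x² = 0, so t = (√(D² + v²x²) − D)/v².
√(D² + v²x²) = √(0.011² + 0.95² × 390²) = 370.5; v² = 0.9025.
t = (370.5 − 0.011)/0.9025 = 411 days (vs. the pure-advection estimate x/v = 411 d).

411 days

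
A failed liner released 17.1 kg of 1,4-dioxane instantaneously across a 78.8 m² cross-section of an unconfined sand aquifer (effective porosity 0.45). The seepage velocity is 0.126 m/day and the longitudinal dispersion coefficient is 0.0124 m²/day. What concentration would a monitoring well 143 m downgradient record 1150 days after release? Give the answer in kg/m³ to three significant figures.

For an instantaneous plane source, C(x,t) = M/(n_e·A·√(4πDt)) · exp(−(x−vt)²/(4Dt)), with n_e·A the pore (flow) area.
Plume center vt = 0.126 × 1150 = 144.9 m, so the well at 143 m is 1.9 m upgradient of the peak.
√(4πDt) = 13.39 m, giving peak height M/(n_e·A·√(4πDt)) = 17.1/(0.45 × 78.8 × 13.39) = 0.03601 kg/m³.
(x−vt)²/(4Dt) = (-1.9)²/(4 × 0.0124 × 1150) = 0.06329; exp(−0.06329) = 0.9387.
C = 0.03601 × 0.9387 = 0.0338 kg/m³.

0.0338 kg/m³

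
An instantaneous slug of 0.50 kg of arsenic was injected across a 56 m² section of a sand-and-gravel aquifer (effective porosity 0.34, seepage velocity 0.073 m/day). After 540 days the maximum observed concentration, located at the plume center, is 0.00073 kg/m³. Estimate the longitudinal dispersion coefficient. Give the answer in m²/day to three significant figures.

0.191 m²/day

At the plume center C_max = M/(n_e·A·√(4πDt)), so D = M²/(4πt·(n_e·A·C_max)²).
n_e·A·C_max = 0.34 × 56 × 0.00073 = 0.01390 kg/m.
D = 0.50²/(4π × 540 × 0.01390²) = 0.191 m²/day.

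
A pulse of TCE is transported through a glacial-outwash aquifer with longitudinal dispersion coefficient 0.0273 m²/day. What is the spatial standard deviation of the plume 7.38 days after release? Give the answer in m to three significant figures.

Dispersive spreading gives a Gaussian with σ² = 2Dt; advection only shifts the center.
σ = √(2 × 0.0273 × 7.38) = 0.635 m.

0.635 m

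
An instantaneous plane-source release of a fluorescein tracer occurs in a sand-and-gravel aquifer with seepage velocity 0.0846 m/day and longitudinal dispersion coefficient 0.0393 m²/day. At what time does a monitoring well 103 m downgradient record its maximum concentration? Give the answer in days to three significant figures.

For the 1D instantaneous-source solution, setting ∂C/∂t = 0 at fixed x gives v²t² + 2Dt − x² = 0, so t = (√(D² + v²x²) − D)/v².
√(D² + v²x²) = √(0.0393² + 0.0846² × 103²) = 8.714; v² = 0.00715716.
t = (8.714 − 0.0393)/0.00715716 = 1210 days (vs. the pure-advection estimate x/v = 1220 d).

1210 days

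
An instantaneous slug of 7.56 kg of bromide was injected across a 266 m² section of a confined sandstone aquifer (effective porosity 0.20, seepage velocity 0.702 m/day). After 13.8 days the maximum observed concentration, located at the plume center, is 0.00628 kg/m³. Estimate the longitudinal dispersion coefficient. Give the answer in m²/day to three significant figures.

At the plume center C_max = M/(n_e·A·√(4πDt)), so D = M²/(4πt·(n_e·A·C_max)²).
n_e·A·C_max = 0.20 × 266 × 0.00628 = 0.3341 kg/m.
D = 7.56²/(4π × 13.8 × 0.3341²) = 2.95 m²/day.

2.95 m²/day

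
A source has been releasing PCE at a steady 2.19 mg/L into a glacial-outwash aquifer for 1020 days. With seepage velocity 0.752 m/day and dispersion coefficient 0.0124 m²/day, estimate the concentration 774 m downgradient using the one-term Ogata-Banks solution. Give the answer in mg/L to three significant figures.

For a continuous step input, C/C₀ ≈ ½·erfc((x−vt)/(2√(Dt))).
vt = 0.752 × 1020 = 767.04 m and 2√(Dt) = 2√(0.0124 × 1020) = 7.113 m.
Argument (x−vt)/(2√(Dt)) = (774 − 767.04)/7.113 = 0.9785; ½·erfc(0.9785) = 0.08321.
C = 2.19 × 0.08321 = 0.182 mg/L.

0.182 mg/L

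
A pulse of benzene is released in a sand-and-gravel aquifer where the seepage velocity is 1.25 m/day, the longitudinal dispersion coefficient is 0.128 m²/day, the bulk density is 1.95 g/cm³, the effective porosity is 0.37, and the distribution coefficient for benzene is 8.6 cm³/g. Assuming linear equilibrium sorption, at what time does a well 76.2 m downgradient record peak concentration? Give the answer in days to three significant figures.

Retardation factor R = 1 + ρ_b·K_d/n = 1 + 1.95 × 8.6/0.37 = 46.32.
Sorption retards both mechanisms: v_R = v/R = 0.02699 m/day, D_R = D/R = 0.002763 m²/day.
Peak time from v_R²t² + 2D_R t − x² = 0: t = (√(D_R² + v_R²x²) − D_R)/v_R².
√(D_R² + v_R²x²) = √(0.002763² + 0.02699² × 76.2²) = 2.057; v_R² = 0.0007285.
t = (2.057 − 0.002763)/0.0007285 = 2820 days.

2820 days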